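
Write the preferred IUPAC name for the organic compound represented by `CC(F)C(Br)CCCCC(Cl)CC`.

The parent chain contains 10 carbons (decane).
The numbering direction is chosen so that the substituent locant set {2,3,8} is lower than {3,8,9} at the first point of difference.
This places a bromo group at C-3; a chloro group at C-8; a fluoro group at C-2.
Prefixes are listed alphabetically: bromo, chloro, fluoro.
Assembling the pieces gives 3-bromo-8-chloro-2-fluorodecane.

3-bromo-8-chloro-2-fluorodecane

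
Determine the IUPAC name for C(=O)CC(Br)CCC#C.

Counting along the main chain through the –CHO group and the multiple bond gives 7 carbons: the parent is heptane.
The highest-priority functional group is an aldehyde (terminal –CHO), so the name ends in -al.
There is one C≡C triple bond, indicated by the ending -yne.
Number the chain so that the aldehyde carbon is C-1 by definition.
With this numbering: the triple bond between C-6 and C-7; a bromo group at C-3.
Putting it together: 3-bromohept-6-ynal.

3-bromohept-6-ynal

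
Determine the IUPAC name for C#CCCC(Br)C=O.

2-bromohex-5-ynal

The longest chain bearing the –CHO group and the multiple bond is 6 carbons long (hexane).
The principal characteristic group is an aldehyde (terminal –CHO), named with the suffix -al.
There is one C≡C triple bond, indicated by the ending -yne.
The numbering direction is chosen so that the aldehyde carbon is C-1 by definition.
That gives the triple bond between C-5 and C-6; a bromo group at C-2.
Putting it together: 2-bromohex-5-ynal.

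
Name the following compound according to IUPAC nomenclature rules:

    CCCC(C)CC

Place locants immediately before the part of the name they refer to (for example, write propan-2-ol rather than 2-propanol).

3-methylhexane

The longest continuous carbon chain has 6 atoms, so the parent hydride is hexane.
Number the chain so that the substituent locant set {3} is lower than {4} at the first point of difference.
This places a methyl group at C-3.
Assembling the pieces gives 3-methylhexane.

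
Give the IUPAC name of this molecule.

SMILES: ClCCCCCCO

The longest carbon chain that includes the –OH group has 6 carbons, so the parent hydride is hexane.
The principal characteristic group is an alcohol (–OH), named with the suffix -ol.
The numbering direction is chosen so that numbering from this end puts the hydroxyl group at C-1 rather than C-6.
This places the hydroxyl at C-1; a chloro group at C-6.
Assembling the pieces gives 6-chlorohexan-1-ol.

6-chlorohexan-1-ol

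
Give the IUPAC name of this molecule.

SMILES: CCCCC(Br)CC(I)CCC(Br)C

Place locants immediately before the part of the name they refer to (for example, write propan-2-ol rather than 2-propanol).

The longest continuous carbon chain has 11 atoms, so the parent hydride is undecane.
The numbering direction is chosen so that the substituent locant set {2,5,7} is lower than {5,7,10} at the first point of difference.
This places bromo groups at C-2 and C-7; an iodo group at C-5.
Substituent prefixes are cited in alphabetical order (multiplying prefixes like di-/tri- are ignored for ordering).
Putting it together: 2,7-dibromo-5-iodoundecane.

2,7-dibromo-5-iodoundecane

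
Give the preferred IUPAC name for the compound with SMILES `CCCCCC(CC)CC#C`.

4-ethylnon-1-yne

The longest chain bearing the multiple bond is 9 carbons long (nonane).
The chain contains a C≡C triple bond, so the unsaturation ending is -yne.
The numbering direction is chosen so that numbering from this end puts the triple bond at C-1 rather than C-8.
This places the triple bond between C-1 and C-2; an ethyl group at C-4.
Putting it together: 4-ethylnon-1-yne.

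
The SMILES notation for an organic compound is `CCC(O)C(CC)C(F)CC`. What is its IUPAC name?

Counting along the main chain through the –OH group gives 7 carbons: the parent is heptane.
The principal characteristic group is an alcohol (–OH), named with the suffix -ol.
Number the chain so that numbering from this end puts the hydroxyl group at C-3 rather than C-5.
This places the hydroxyl at C-3; an ethyl group at C-4; a fluoro group at C-5.
The substituents are ordered alphabetically, ignoring any di-/tri- multipliers.
Assembling the pieces gives 4-ethyl-5-fluoroheptan-3-ol.

4-ethyl-5-fluoroheptan-3-ol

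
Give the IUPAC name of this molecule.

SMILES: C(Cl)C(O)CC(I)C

The longest chain bearing the –OH group is 5 carbons long (pentane).
The highest-priority functional group is an alcohol (–OH), so the name ends in -ol.
Choose the numbering such that numbering from this end puts the hydroxyl group at C-2 rather than C-4.
That gives the hydroxyl at C-2; a chloro group at C-1; an iodo group at C-4.
The substituents are ordered alphabetically, ignoring any di-/tri- multipliers.
Assembling the pieces gives 1-chloro-4-iodopentan-2-ol.

1-chloro-4-iodopentan-2-ol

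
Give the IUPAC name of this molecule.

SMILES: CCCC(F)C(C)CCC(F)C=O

2,6-difluoro-5-methylnonanal

The longest chain bearing the –CHO group is 9 carbons long (nonane).
An aldehyde (terminal –CHO) is the principal characteristic group, giving the suffix -al.
Number the chain so that the aldehyde carbon is C-1 by definition.
That gives fluoro groups at C-2 and C-6; a methyl group at C-5.
The substituents are ordered alphabetically, ignoring any di-/tri- multipliers.
Assembling the pieces gives 2,6-difluoro-5-methylnonanal.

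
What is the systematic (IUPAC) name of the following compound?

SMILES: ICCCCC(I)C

1,5-diiodohexane

The longest carbon chain is 6 atoms: the parent is hexane.
Number the chain so that the substituent locant set {1,5} is lower than {2,6} at the first point of difference.
With this numbering: iodo groups at C-1 and C-5.
The name is 1,5-diiodohexane.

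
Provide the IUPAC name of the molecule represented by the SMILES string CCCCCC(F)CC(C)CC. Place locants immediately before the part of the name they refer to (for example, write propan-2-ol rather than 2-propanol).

5-fluoro-3-methyldecane

The longest continuous carbon chain has 10 atoms, so the parent hydride is decane.
Choose the numbering such that the substituent locant set {3,5} is lower than {6,8} at the first point of difference.
That gives a fluoro group at C-5; a methyl group at C-3.
The substituents are ordered alphabetically, ignoring any di-/tri- multipliers.
Putting it together: 5-fluoro-3-methyldecane.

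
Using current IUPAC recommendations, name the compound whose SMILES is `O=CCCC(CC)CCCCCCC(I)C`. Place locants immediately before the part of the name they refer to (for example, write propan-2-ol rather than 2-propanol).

4-ethyl-11-iodododecanal

The longest chain bearing the –CHO group is 12 carbons long (dodecane).
The highest-priority functional group is an aldehyde (terminal –CHO), so the name ends in -al.
Choose the numbering such that the aldehyde carbon is C-1 by definition.
With this numbering: an ethyl group at C-4; an iodo group at C-11.
Substituent prefixes are cited in alphabetical order (multiplying prefixes like di-/tri- are ignored for ordering).
Putting it together: 4-ethyl-11-iodododecanal.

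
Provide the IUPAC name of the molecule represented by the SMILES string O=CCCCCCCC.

octanal

The longest chain bearing the –CHO group is 8 carbons long (octane).
The principal characteristic group is an aldehyde (terminal –CHO), named with the suffix -al.
The numbering direction is chosen so that the aldehyde carbon is C-1 by definition.
Assembling the pieces gives octanal.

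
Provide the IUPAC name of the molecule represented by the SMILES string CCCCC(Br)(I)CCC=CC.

The longest chain bearing the multiple bond is 10 carbons long (decane).
A C=C double bond in the chain gives the infix -ene-.
The numbering direction is chosen so that numbering from this end puts the double bond at C-2 rather than C-8.
With this numbering: the double bond between C-2 and C-3; a bromo group at C-6; an iodo group at C-6.
The substituents are ordered alphabetically, ignoring any di-/tri- multipliers.
The name is 6-bromo-6-iododec-2-ene.

6-bromo-6-iododec-2-ene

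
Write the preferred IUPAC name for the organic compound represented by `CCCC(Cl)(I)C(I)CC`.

The parent chain contains 7 carbons (heptane).
The numbering direction is chosen so that the substituent locant set {3,4,4} is lower than {4,4,5} at the first point of difference.
That gives a chloro group at C-4; iodo groups at C-3 and C-4.
Substituent prefixes are cited in alphabetical order (multiplying prefixes like di-/tri- are ignored for ordering).
The name is 4-chloro-3,4-diiodoheptane.

4-chloro-3,4-diiodoheptane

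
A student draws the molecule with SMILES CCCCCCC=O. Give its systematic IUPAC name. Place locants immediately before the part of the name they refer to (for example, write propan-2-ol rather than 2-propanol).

heptanal

Counting along the main chain through the –CHO group gives 7 carbons: the parent is heptane.
The highest-priority functional group is an aldehyde (terminal –CHO), so the name ends in -al.
The numbering direction is chosen so that the aldehyde carbon is C-1 by definition.
Assembling the pieces gives heptanal.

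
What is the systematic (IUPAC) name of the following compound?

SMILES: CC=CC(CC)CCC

Counting along the main chain through the multiple bond gives 7 carbons: the parent is heptane.
A C=C double bond in the chain gives the infix -ene-.
Choose the numbering such that numbering from this end puts the double bond at C-2 rather than C-5.
That gives the double bond between C-2 and C-3; an ethyl group at C-4.
The name is 4-ethylhept-2-ene.

4-ethylhept-2-ene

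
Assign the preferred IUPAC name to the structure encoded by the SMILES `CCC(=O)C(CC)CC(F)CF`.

Counting along the main chain through the carbonyl gives 7 carbons: the parent is heptane.
The highest-priority functional group is a ketone (C=O on an internal carbon), so the name ends in -one.
Choose the numbering such that numbering from this end puts the carbonyl group at C-3 rather than C-5.
With this numbering: the carbonyl at C-3; an ethyl group at C-4; fluoro groups at C-6 and C-7.
The substituents are ordered alphabetically, ignoring any di-/tri- multipliers.
Assembling the pieces gives 4-ethyl-6,7-difluoroheptan-3-one.

4-ethyl-6,7-difluoroheptan-3-one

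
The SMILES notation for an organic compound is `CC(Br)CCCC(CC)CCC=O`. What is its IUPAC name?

Counting along the main chain through the –CHO group gives 9 carbons: the parent is nonane.
The highest-priority functional group is an aldehyde (terminal –CHO), so the name ends in -al.
The numbering direction is chosen so that the aldehyde carbon is C-1 by definition.
This places a bromo group at C-8; an ethyl group at C-4.
Prefixes are listed alphabetically: bromo, ethyl.
The name is 8-bromo-4-ethylnonanal.

8-bromo-4-ethylnonanal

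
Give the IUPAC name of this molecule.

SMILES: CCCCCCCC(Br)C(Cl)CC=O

4-bromo-3-chloroundecanal

Counting along the main chain through the –CHO group gives 11 carbons: the parent is undecane.
The principal characteristic group is an aldehyde (terminal –CHO), named with the suffix -al.
The numbering direction is chosen so that the aldehyde carbon is C-1 by definition.
With this numbering: a bromo group at C-4; a chloro group at C-3.
Prefixes are listed alphabetically: bromo, chloro.
The name is 4-bromo-3-chloroundecanal.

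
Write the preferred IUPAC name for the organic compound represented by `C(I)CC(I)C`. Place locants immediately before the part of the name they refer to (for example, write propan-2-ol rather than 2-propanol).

The longest carbon chain is 4 atoms: the parent is butane.
The numbering direction is chosen so that the substituent locant set {1,3} is lower than {2,4} at the first point of difference.
With this numbering: iodo groups at C-1 and C-3.
The name is 1,3-diiodobutane.

1,3-diiodobutane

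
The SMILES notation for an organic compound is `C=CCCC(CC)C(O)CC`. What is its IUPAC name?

4-ethyloct-7-en-3-ol

The longest chain bearing the –OH group and the multiple bond is 8 carbons long (octane).
The highest-priority functional group is an alcohol (–OH), so the name ends in -ol.
There is one C=C double bond, indicated by the ending -ene.
Choose the numbering such that numbering from this end puts the hydroxyl group at C-3 rather than C-6.
With this numbering: the hydroxyl at C-3; the double bond between C-7 and C-8; an ethyl group at C-4.
The name is 4-ethyloct-7-en-3-ol.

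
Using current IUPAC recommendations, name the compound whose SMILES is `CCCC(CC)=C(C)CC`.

The longest chain bearing the multiple bond is 7 carbons long (heptane).
A C=C double bond in the chain gives the infix -ene-.
Choose the numbering such that numbering from this end puts the double bond at C-3 rather than C-4.
This places the double bond between C-3 and C-4; an ethyl group at C-4; a methyl group at C-3.
Substituent prefixes are cited in alphabetical order (multiplying prefixes like di-/tri- are ignored for ordering).
The name is 4-ethyl-3-methylhept-3-ene.

4-ethyl-3-methylhept-3-ene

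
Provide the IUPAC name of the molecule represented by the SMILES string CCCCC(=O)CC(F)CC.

The longest chain bearing the carbonyl is 9 carbons long (nonane).
The principal characteristic group is a ketone (C=O on an internal carbon), named with the suffix -one.
The numbering direction is chosen so that the substituent locant set {3} is lower than {7} at the first point of difference.
That gives the carbonyl at C-5; a fluoro group at C-3.
The name is 3-fluorononan-5-one.

3-fluorononan-5-one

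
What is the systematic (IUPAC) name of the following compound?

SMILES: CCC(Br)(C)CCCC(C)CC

3-bromo-3,7-dimethylnonane

The longest continuous carbon chain has 9 atoms, so the parent hydride is nonane.
Choose the numbering such that the substituent locant set {3,3,7} is lower than {3,7,7} at the first point of difference.
That gives a bromo group at C-3; methyl groups at C-3 and C-7.
Prefixes are listed alphabetically: bromo, methyl.
Putting it together: 3-bromo-3,7-dimethylnonane.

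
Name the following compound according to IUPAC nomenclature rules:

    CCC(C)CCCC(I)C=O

The longest chain bearing the –CHO group is 8 carbons long (octane).
The principal characteristic group is an aldehyde (terminal –CHO), named with the suffix -al.
The numbering direction is chosen so that the aldehyde carbon is C-1 by definition.
This places an iodo group at C-2; a methyl group at C-6.
The substituents are ordered alphabetically, ignoring any di-/tri- multipliers.
Assembling the pieces gives 2-iodo-6-methyloctanal.

2-iodo-6-methyloctanal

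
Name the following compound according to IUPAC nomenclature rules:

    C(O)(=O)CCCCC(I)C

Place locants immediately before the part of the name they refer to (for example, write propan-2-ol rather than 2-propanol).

The longest chain bearing the –COOH group is 7 carbons long (heptane).
The principal characteristic group is a carboxylic acid (terminal –COOH), named with the suffix -oic acid.
Choose the numbering such that the carboxylic acid carbon is C-1 by definition.
That gives an iodo group at C-6.
Putting it together: 6-iodoheptanoic acid.

6-iodoheptanoic acid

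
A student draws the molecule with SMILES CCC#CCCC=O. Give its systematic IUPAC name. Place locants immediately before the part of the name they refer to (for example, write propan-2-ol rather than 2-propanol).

The longest carbon chain that includes the –CHO group and the multiple bond has 7 carbons, so the parent hydride is heptane.
The principal characteristic group is an aldehyde (terminal –CHO), named with the suffix -al.
A C≡C triple bond in the chain gives the infix -yne-.
Number the chain so that the aldehyde carbon is C-1 by definition.
That gives the triple bond between C-4 and C-5.
Putting it together: hept-4-ynal.

hept-4-ynal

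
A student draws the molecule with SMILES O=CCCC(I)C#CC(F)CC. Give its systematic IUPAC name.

7-fluoro-4-iodonon-5-ynal

The longest chain bearing the –CHO group and the multiple bond is 9 carbons long (nonane).
The principal characteristic group is an aldehyde (terminal –CHO), named with the suffix -al.
A C≡C triple bond in the chain gives the infix -yne-.
The numbering direction is chosen so that the aldehyde carbon is C-1 by definition.
This places the triple bond between C-5 and C-6; a fluoro group at C-7; an iodo group at C-4.
Prefixes are listed alphabetically: fluoro, iodo.
The name is 7-fluoro-4-iodonon-5-ynal.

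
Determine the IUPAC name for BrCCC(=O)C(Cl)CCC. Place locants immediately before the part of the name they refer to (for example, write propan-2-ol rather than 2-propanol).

The longest carbon chain that includes the carbonyl has 7 carbons, so the parent hydride is heptane.
The highest-priority functional group is a ketone (C=O on an internal carbon), so the name ends in -one.
The numbering direction is chosen so that numbering from this end puts the carbonyl group at C-3 rather than C-5.
That gives the carbonyl at C-3; a bromo group at C-1; a chloro group at C-4.
Substituent prefixes are cited in alphabetical order (multiplying prefixes like di-/tri- are ignored for ordering).
The name is 1-bromo-4-chloroheptan-3-one.

1-bromo-4-chloroheptan-3-one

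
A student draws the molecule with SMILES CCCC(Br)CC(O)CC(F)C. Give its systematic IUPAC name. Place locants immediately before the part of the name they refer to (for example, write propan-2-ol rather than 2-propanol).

Counting along the main chain through the –OH group gives 9 carbons: the parent is nonane.
The highest-priority functional group is an alcohol (–OH), so the name ends in -ol.
Choose the numbering such that numbering from this end puts the hydroxyl group at C-4 rather than C-6.
That gives the hydroxyl at C-4; a bromo group at C-6; a fluoro group at C-2.
Substituent prefixes are cited in alphabetical order (multiplying prefixes like di-/tri- are ignored for ordering).
Putting it together: 6-bromo-2-fluorononan-4-ol.

6-bromo-2-fluorononan-4-ol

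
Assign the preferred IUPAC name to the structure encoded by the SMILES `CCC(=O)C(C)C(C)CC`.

4,5-dimethylheptan-3-one

Counting along the main chain through the carbonyl gives 7 carbons: the parent is heptane.
A ketone (C=O on an internal carbon) is the principal characteristic group, giving the suffix -one.
Number the chain so that numbering from this end puts the carbonyl group at C-3 rather than C-5.
That gives the carbonyl at C-3; methyl groups at C-4 and C-5.
Assembling the pieces gives 4,5-dimethylheptan-3-one.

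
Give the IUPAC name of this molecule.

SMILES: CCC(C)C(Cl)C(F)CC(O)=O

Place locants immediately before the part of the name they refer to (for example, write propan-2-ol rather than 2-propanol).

4-chloro-3-fluoro-5-methylheptanoic acid

The longest carbon chain that includes the –COOH group has 7 carbons, so the parent hydride is heptane.
A carboxylic acid (terminal –COOH) is the principal characteristic group, giving the suffix -oic acid.
Number the chain so that the carboxylic acid carbon is C-1 by definition.
That gives a chloro group at C-4; a fluoro group at C-3; a methyl group at C-5.
The substituents are ordered alphabetically, ignoring any di-/tri- multipliers.
The name is 4-chloro-3-fluoro-5-methylheptanoic acid.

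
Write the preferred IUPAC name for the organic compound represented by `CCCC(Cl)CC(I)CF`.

4-chloro-1-fluoro-2-iodoheptane

The longest continuous carbon chain has 7 atoms, so the parent hydride is heptane.
Number the chain so that the substituent locant set {1,2,4} is lower than {4,6,7} at the first point of difference.
That gives a chloro group at C-4; a fluoro group at C-1; an iodo group at C-2.
The substituents are ordered alphabetically, ignoring any di-/tri- multipliers.
The name is 4-chloro-1-fluoro-2-iodoheptane.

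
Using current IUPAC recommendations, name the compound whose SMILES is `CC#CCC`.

pent-2-yne

Counting along the main chain through the multiple bond gives 5 carbons: the parent is pentane.
A C≡C triple bond in the chain gives the infix -yne-.
Number the chain so that numbering from this end puts the triple bond at C-2 rather than C-3.
With this numbering: the triple bond between C-2 and C-3.
Putting it together: pent-2-yne.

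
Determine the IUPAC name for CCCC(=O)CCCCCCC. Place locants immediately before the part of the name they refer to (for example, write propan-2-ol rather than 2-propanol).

The longest chain bearing the carbonyl is 11 carbons long (undecane).
The highest-priority functional group is a ketone (C=O on an internal carbon), so the name ends in -one.
Number the chain so that numbering from this end puts the carbonyl group at C-4 rather than C-8.
That gives the carbonyl at C-4.
Assembling the pieces gives undecan-4-one.

undecan-4-one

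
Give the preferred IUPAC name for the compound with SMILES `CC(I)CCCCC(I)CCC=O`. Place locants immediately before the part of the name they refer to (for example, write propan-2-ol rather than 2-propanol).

4,9-diiododecanal

Counting along the main chain through the –CHO group gives 10 carbons: the parent is decane.
The highest-priority functional group is an aldehyde (terminal –CHO), so the name ends in -al.
The numbering direction is chosen so that the aldehyde carbon is C-1 by definition.
With this numbering: iodo groups at C-4 and C-9.
The name is 4,9-diiododecanal.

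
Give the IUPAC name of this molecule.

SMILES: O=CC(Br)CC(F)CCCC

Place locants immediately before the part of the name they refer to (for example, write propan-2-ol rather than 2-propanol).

Counting along the main chain through the –CHO group gives 8 carbons: the parent is octane.
The highest-priority functional group is an aldehyde (terminal –CHO), so the name ends in -al.
The numbering direction is chosen so that the aldehyde carbon is C-1 by definition.
This places a bromo group at C-2; a fluoro group at C-4.
Substituent prefixes are cited in alphabetical order (multiplying prefixes like di-/tri- are ignored for ordering).
Assembling the pieces gives 2-bromo-4-fluorooctanal.

2-bromo-4-fluorooctanal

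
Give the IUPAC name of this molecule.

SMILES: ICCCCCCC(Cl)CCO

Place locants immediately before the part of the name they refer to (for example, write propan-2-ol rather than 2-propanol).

3-chloro-9-iodononan-1-ol

Counting along the main chain through the –OH group gives 9 carbons: the parent is nonane.
An alcohol (–OH) is the principal characteristic group, giving the suffix -ol.
The numbering direction is chosen so that numbering from this end puts the hydroxyl group at C-1 rather than C-9.
This places the hydroxyl at C-1; a chloro group at C-3; an iodo group at C-9.
Substituent prefixes are cited in alphabetical order (multiplying prefixes like di-/tri- are ignored for ordering).
Putting it together: 3-chloro-9-iodononan-1-ol.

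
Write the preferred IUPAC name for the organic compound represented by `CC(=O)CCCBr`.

Counting along the main chain through the carbonyl gives 5 carbons: the parent is pentane.
The principal characteristic group is a ketone (C=O on an internal carbon), named with the suffix -one.
Number the chain so that numbering from this end puts the carbonyl group at C-2 rather than C-4.
This places the carbonyl at C-2; a bromo group at C-5.
The name is 5-bromopentan-2-one.

5-bromopentan-2-one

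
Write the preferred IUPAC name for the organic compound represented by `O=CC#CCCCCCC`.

The longest chain bearing the –CHO group and the multiple bond is 9 carbons long (nonane).
The principal characteristic group is an aldehyde (terminal –CHO), named with the suffix -al.
A C≡C triple bond in the chain gives the infix -yne-.
Choose the numbering such that the aldehyde carbon is C-1 by definition.
With this numbering: the triple bond between C-2 and C-3.
Putting it together: non-2-ynal.

non-2-ynal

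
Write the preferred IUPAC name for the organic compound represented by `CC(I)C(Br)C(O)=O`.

The longest carbon chain that includes the –COOH group has 4 carbons, so the parent hydride is butane.
The principal characteristic group is a carboxylic acid (terminal –COOH), named with the suffix -oic acid.
Number the chain so that the carboxylic acid carbon is C-1 by definition.
That gives a bromo group at C-2; an iodo group at C-3.
Prefixes are listed alphabetically: bromo, iodo.
Putting it together: 2-bromo-3-iodobutanoic acid.

2-bromo-3-iodobutanoic acid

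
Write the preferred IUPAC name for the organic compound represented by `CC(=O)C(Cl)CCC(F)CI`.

The longest carbon chain that includes the carbonyl has 7 carbons, so the parent hydride is heptane.
A ketone (C=O on an internal carbon) is the principal characteristic group, giving the suffix -one.
Choose the numbering such that numbering from this end puts the carbonyl group at C-2 rather than C-6.
With this numbering: the carbonyl at C-2; a chloro group at C-3; a fluoro group at C-6; an iodo group at C-7.
Prefixes are listed alphabetically: chloro, fluoro, iodo.
Putting it together: 3-chloro-6-fluoro-7-iodoheptan-2-one.

3-chloro-6-fluoro-7-iodoheptan-2-one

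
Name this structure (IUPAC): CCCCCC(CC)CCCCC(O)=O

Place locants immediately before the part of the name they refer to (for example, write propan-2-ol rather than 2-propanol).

The longest carbon chain that includes the –COOH group has 11 carbons, so the parent hydride is undecane.
A carboxylic acid (terminal –COOH) is the principal characteristic group, giving the suffix -oic acid.
Choose the numbering such that the carboxylic acid carbon is C-1 by definition.
That gives an ethyl group at C-6.
Putting it together: 6-ethylundecanoic acid.

6-ethylundecanoic acid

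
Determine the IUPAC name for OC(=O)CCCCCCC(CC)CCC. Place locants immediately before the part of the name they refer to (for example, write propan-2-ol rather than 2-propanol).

The longest chain bearing the –COOH group is 11 carbons long (undecane).
The highest-priority functional group is a carboxylic acid (terminal –COOH), so the name ends in -oic acid.
Number the chain so that the carboxylic acid carbon is C-1 by definition.
This places an ethyl group at C-8.
The name is 8-ethylundecanoic acid.

8-ethylundecanoic acid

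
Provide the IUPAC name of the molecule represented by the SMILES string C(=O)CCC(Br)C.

4-bromopentanal

The longest chain bearing the –CHO group is 5 carbons long (pentane).
An aldehyde (terminal –CHO) is the principal characteristic group, giving the suffix -al.
Choose the numbering such that the aldehyde carbon is C-1 by definition.
This places a bromo group at C-4.
Assembling the pieces gives 4-bromopentanal.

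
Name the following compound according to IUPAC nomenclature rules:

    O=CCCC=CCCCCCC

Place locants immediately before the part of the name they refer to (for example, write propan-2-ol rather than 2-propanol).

undec-4-enal

The longest carbon chain that includes the –CHO group and the multiple bond has 11 carbons, so the parent hydride is undecane.
The highest-priority functional group is an aldehyde (terminal –CHO), so the name ends in -al.
There is one C=C double bond, indicated by the ending -ene.
Choose the numbering such that the aldehyde carbon is C-1 by definition.
That gives the double bond between C-4 and C-5.
The name is undec-4-enal.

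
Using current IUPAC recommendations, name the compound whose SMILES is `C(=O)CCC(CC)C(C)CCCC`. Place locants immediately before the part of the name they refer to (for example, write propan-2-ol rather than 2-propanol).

4-ethyl-5-methylnonanal

Counting along the main chain through the –CHO group gives 9 carbons: the parent is nonane.
An aldehyde (terminal –CHO) is the principal characteristic group, giving the suffix -al.
Number the chain so that the aldehyde carbon is C-1 by definition.
That gives an ethyl group at C-4; a methyl group at C-5.
Substituent prefixes are cited in alphabetical order (multiplying prefixes like di-/tri- are ignored for ordering).
Assembling the pieces gives 4-ethyl-5-methylnonanal.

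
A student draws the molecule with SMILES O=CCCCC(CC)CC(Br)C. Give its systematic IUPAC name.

The longest chain bearing the –CHO group is 8 carbons long (octane).
The principal characteristic group is an aldehyde (terminal –CHO), named with the suffix -al.
Number the chain so that the aldehyde carbon is C-1 by definition.
That gives a bromo group at C-7; an ethyl group at C-5.
Substituent prefixes are cited in alphabetical order (multiplying prefixes like di-/tri- are ignored for ordering).
Putting it together: 7-bromo-5-ethyloctanal.

7-bromo-5-ethyloctanal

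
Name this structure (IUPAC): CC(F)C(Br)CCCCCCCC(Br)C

3,11-dibromo-2-fluorododecane

The parent chain contains 12 carbons (dodecane).
The numbering direction is chosen so that the substituent locant set {2,3,11} is lower than {2,10,11} at the first point of difference.
With this numbering: bromo groups at C-3 and C-11; a fluoro group at C-2.
Prefixes are listed alphabetically: bromo, fluoro.
Putting it together: 3,11-dibromo-2-fluorododecane.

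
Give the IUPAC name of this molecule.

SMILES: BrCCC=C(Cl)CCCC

Counting along the main chain through the multiple bond gives 8 carbons: the parent is octane.
A C=C double bond in the chain gives the infix -ene-.
Choose the numbering such that numbering from this end puts the double bond at C-3 rather than C-5.
With this numbering: the double bond between C-3 and C-4; a bromo group at C-1; a chloro group at C-4.
The substituents are ordered alphabetically, ignoring any di-/tri- multipliers.
Assembling the pieces gives 1-bromo-4-chlorooct-3-ene.

1-bromo-4-chlorooct-3-ene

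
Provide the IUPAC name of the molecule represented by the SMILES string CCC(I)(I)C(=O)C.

3,3-diiodopentan-2-one

Counting along the main chain through the carbonyl gives 5 carbons: the parent is pentane.
The highest-priority functional group is a ketone (C=O on an internal carbon), so the name ends in -one.
Choose the numbering such that numbering from this end puts the carbonyl group at C-2 rather than C-4.
This places the carbonyl at C-2; two iodo groups at C-3.
Assembling the pieces gives 3,3-diiodopentan-2-one.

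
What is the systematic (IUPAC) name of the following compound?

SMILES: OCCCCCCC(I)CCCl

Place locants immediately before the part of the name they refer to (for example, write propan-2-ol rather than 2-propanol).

9-chloro-7-iodononan-1-ol

The longest chain bearing the –OH group is 9 carbons long (nonane).
The principal characteristic group is an alcohol (–OH), named with the suffix -ol.
Number the chain so that numbering from this end puts the hydroxyl group at C-1 rather than C-9.
This places the hydroxyl at C-1; a chloro group at C-9; an iodo group at C-7.
Prefixes are listed alphabetically: chloro, iodo.
Putting it together: 9-chloro-7-iodononan-1-ol.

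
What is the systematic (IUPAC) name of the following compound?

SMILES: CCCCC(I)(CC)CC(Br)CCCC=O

5-bromo-7-ethyl-7-iodoundecanal

Counting along the main chain through the –CHO group gives 11 carbons: the parent is undecane.
An aldehyde (terminal –CHO) is the principal characteristic group, giving the suffix -al.
Choose the numbering such that the aldehyde carbon is C-1 by definition.
This places a bromo group at C-5; an ethyl group at C-7; an iodo group at C-7.
Substituent prefixes are cited in alphabetical order (multiplying prefixes like di-/tri- are ignored for ordering).
The name is 5-bromo-7-ethyl-7-iodoundecanal.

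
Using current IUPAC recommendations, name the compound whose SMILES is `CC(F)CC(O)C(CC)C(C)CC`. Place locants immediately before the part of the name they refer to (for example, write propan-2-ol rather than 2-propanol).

The longest chain bearing the –OH group is 8 carbons long (octane).
The principal characteristic group is an alcohol (–OH), named with the suffix -ol.
Number the chain so that numbering from this end puts the hydroxyl group at C-4 rather than C-5.
This places the hydroxyl at C-4; an ethyl group at C-5; a fluoro group at C-2; a methyl group at C-6.
The substituents are ordered alphabetically, ignoring any di-/tri- multipliers.
The name is 5-ethyl-2-fluoro-6-methyloctan-4-ol.

5-ethyl-2-fluoro-6-methyloctan-4-ol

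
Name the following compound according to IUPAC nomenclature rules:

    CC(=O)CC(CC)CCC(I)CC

4-ethyl-7-iodononan-2-one

Counting along the main chain through the carbonyl gives 9 carbons: the parent is nonane.
The highest-priority functional group is a ketone (C=O on an internal carbon), so the name ends in -one.
The numbering direction is chosen so that numbering from this end puts the carbonyl group at C-2 rather than C-8.
With this numbering: the carbonyl at C-2; an ethyl group at C-4; an iodo group at C-7.
Prefixes are listed alphabetically: ethyl, iodo.
Putting it together: 4-ethyl-7-iodononan-2-one.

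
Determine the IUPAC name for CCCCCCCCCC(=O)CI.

Counting along the main chain through the carbonyl gives 11 carbons: the parent is undecane.
The highest-priority functional group is a ketone (C=O on an internal carbon), so the name ends in -one.
Number the chain so that numbering from this end puts the carbonyl group at C-2 rather than C-10.
This places the carbonyl at C-2; an iodo group at C-1.
Putting it together: 1-iodoundecan-2-one.

1-iodoundecan-2-one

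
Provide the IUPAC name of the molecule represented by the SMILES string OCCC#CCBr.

5-bromopent-3-yn-1-ol

The longest chain bearing the –OH group and the multiple bond is 5 carbons long (pentane).
The principal characteristic group is an alcohol (–OH), named with the suffix -ol.
There is one C≡C triple bond, indicated by the ending -yne.
Number the chain so that numbering from this end puts the hydroxyl group at C-1 rather than C-5.
This places the hydroxyl at C-1; the triple bond between C-3 and C-4; a bromo group at C-5.
The name is 5-bromopent-3-yn-1-ol.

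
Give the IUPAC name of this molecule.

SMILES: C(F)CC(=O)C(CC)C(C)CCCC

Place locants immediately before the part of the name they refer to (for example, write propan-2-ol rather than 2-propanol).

4-ethyl-1-fluoro-5-methylnonan-3-one

The longest carbon chain that includes the carbonyl has 9 carbons, so the parent hydride is nonane.
A ketone (C=O on an internal carbon) is the principal characteristic group, giving the suffix -one.
Choose the numbering such that numbering from this end puts the carbonyl group at C-3 rather than C-7.
With this numbering: the carbonyl at C-3; an ethyl group at C-4; a fluoro group at C-1; a methyl group at C-5.
The substituents are ordered alphabetically, ignoring any di-/tri- multipliers.
The name is 4-ethyl-1-fluoro-5-methylnonan-3-one.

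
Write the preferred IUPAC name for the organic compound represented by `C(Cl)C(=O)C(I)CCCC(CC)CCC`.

The longest carbon chain that includes the carbonyl has 10 carbons, so the parent hydride is decane.
A ketone (C=O on an internal carbon) is the principal characteristic group, giving the suffix -one.
Choose the numbering such that numbering from this end puts the carbonyl group at C-2 rather than C-9.
That gives the carbonyl at C-2; a chloro group at C-1; an ethyl group at C-7; an iodo group at C-3.
Prefixes are listed alphabetically: chloro, ethyl, iodo.
Putting it together: 1-chloro-7-ethyl-3-iododecan-2-one.

1-chloro-7-ethyl-3-iododecan-2-one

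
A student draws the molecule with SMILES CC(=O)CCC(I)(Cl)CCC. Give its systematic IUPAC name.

5-chloro-5-iodooctan-2-one

The longest chain bearing the carbonyl is 8 carbons long (octane).
A ketone (C=O on an internal carbon) is the principal characteristic group, giving the suffix -one.
The numbering direction is chosen so that numbering from this end puts the carbonyl group at C-2 rather than C-7.
With this numbering: the carbonyl at C-2; a chloro group at C-5; an iodo group at C-5.
The substituents are ordered alphabetically, ignoring any di-/tri- multipliers.
Putting it together: 5-chloro-5-iodooctan-2-one.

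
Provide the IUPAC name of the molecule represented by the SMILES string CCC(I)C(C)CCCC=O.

The longest chain bearing the –CHO group is 8 carbons long (octane).
An aldehyde (terminal –CHO) is the principal characteristic group, giving the suffix -al.
The numbering direction is chosen so that the aldehyde carbon is C-1 by definition.
With this numbering: an iodo group at C-6; a methyl group at C-5.
Prefixes are listed alphabetically: iodo, methyl.
Putting it together: 6-iodo-5-methyloctanal.

6-iodo-5-methyloctanal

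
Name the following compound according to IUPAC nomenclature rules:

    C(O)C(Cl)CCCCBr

6-bromo-2-chlorohexan-1-ol

The longest carbon chain that includes the –OH group has 6 carbons, so the parent hydride is hexane.
The principal characteristic group is an alcohol (–OH), named with the suffix -ol.
Number the chain so that numbering from this end puts the hydroxyl group at C-1 rather than C-6.
With this numbering: the hydroxyl at C-1; a bromo group at C-6; a chloro group at C-2.
The substituents are ordered alphabetically, ignoring any di-/tri- multipliers.
Assembling the pieces gives 6-bromo-2-chlorohexan-1-ol.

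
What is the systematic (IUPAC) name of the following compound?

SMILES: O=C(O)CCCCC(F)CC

Counting along the main chain through the –COOH group gives 8 carbons: the parent is octane.
A carboxylic acid (terminal –COOH) is the principal characteristic group, giving the suffix -oic acid.
Number the chain so that the carboxylic acid carbon is C-1 by definition.
With this numbering: a fluoro group at C-6.
Assembling the pieces gives 6-fluorooctanoic acid.

6-fluorooctanoic acid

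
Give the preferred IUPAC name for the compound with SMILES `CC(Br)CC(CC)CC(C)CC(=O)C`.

8-bromo-6-ethyl-4-methylnonan-2-one

The longest chain bearing the carbonyl is 9 carbons long (nonane).
The principal characteristic group is a ketone (C=O on an internal carbon), named with the suffix -one.
Choose the numbering such that numbering from this end puts the carbonyl group at C-2 rather than C-8.
This places the carbonyl at C-2; a bromo group at C-8; an ethyl group at C-6; a methyl group at C-4.
Substituent prefixes are cited in alphabetical order (multiplying prefixes like di-/tri- are ignored for ordering).
Assembling the pieces gives 8-bromo-6-ethyl-4-methylnonan-2-one.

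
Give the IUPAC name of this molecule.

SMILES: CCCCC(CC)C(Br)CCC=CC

6-bromo-7-ethylundec-2-ene

The longest chain bearing the multiple bond is 11 carbons long (undecane).
There is one C=C double bond, indicated by the ending -ene.
Number the chain so that numbering from this end puts the double bond at C-2 rather than C-9.
This places the double bond between C-2 and C-3; a bromo group at C-6; an ethyl group at C-7.
The substituents are ordered alphabetically, ignoring any di-/tri- multipliers.
Putting it together: 6-bromo-7-ethylundec-2-ene.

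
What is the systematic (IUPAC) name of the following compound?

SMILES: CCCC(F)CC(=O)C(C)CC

The longest carbon chain that includes the carbonyl has 9 carbons, so the parent hydride is nonane.
The principal characteristic group is a ketone (C=O on an internal carbon), named with the suffix -one.
The numbering direction is chosen so that numbering from this end puts the carbonyl group at C-4 rather than C-6.
This places the carbonyl at C-4; a fluoro group at C-6; a methyl group at C-3.
Prefixes are listed alphabetically: fluoro, methyl.
Putting it together: 6-fluoro-3-methylnonan-4-one.

6-fluoro-3-methylnonan-4-one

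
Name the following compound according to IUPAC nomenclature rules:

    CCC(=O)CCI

The longest chain bearing the carbonyl is 5 carbons long (pentane).
A ketone (C=O on an internal carbon) is the principal characteristic group, giving the suffix -one.
The numbering direction is chosen so that the substituent locant set {1} is lower than {5} at the first point of difference.
That gives the carbonyl at C-3; an iodo group at C-1.
Putting it together: 1-iodopentan-3-one.

1-iodopentan-3-one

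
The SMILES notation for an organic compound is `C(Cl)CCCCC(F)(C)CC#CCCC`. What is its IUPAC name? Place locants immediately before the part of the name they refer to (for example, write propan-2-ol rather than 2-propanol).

12-chloro-7-fluoro-7-methyldodec-4-yne

The longest carbon chain that includes the multiple bond has 12 carbons, so the parent hydride is dodecane.
A C≡C triple bond in the chain gives the infix -yne-.
The numbering direction is chosen so that numbering from this end puts the triple bond at C-4 rather than C-8.
With this numbering: the triple bond between C-4 and C-5; a chloro group at C-12; a fluoro group at C-7; a methyl group at C-7.
The substituents are ordered alphabetically, ignoring any di-/tri- multipliers.
The name is 12-chloro-7-fluoro-7-methyldodec-4-yne.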